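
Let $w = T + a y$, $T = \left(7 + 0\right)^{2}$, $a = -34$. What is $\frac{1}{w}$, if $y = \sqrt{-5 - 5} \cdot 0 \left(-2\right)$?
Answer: $\frac{1}{49} \approx 0.020408$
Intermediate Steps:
$T = 49$ ($T = 7^{2} = 49$)
$y = 0$ ($y = \sqrt{-10} \cdot 0 \left(-2\right) = i \sqrt{10} \cdot 0 \left(-2\right) = 0 \left(-2\right) = 0$)
$w = 49$ ($w = 49 - 0 = 49 + 0 = 49$)
$\frac{1}{w} = \frac{1}{49}$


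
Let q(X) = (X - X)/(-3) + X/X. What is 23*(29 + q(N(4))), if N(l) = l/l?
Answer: 690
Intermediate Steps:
N(l) = 1
q(X) = 1 (q(X) = 0*(-⅓) + 1 = 0 + 1 = 1)
23*(29 + q(N(4))) = 23*(29 + 1) = 23*30 = 690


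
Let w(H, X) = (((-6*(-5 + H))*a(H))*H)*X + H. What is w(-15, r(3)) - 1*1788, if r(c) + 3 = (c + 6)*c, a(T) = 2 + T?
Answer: 559797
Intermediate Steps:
r(c) = -3 + c*(6 + c) (r(c) = -3 + (c + 6)*c = -3 + (6 + c)*c = -3 + c*(6 + c))
w(H, X) = H + H*X*(2 + H)*(30 - 6*H) (w(H, X) = (((-6*(-5 + H))*(2 + H))*H)*X + H = (((-(-30 + 6*H))*(2 + H))*H)*X + H = (((30 - 6*H)*(2 + H))*H)*X + H = (((2 + H)*(30 - 6*H))*H)*X + H = (H*(2 + H)*(30 - 6*H))*X + H = H*X*(2 + H)*(30 - 6*H) + H = H + H*X*(2 + H)*(30 - 6*H))
w(-15, r(3)) - 1*1788 = -15*(1 + 30*(-3 + 3² + 6*3)*(2 - 15) - 6*(-15)*(-3 + 3² + 6*3)*(2 - 15)) - 1*1788 = -15*(1 + 30*(-3 + 9 + 18)*(-13) - 6*(-15)*(-3 + 9 + 18)*(-13)) - 1788 = -15*(1 + 30*24*(-13) - 6*(-15)*24*(-13)) - 1788 = -15*(1 - 9360 - 28080) - 1788 = -15*(-37439) - 1788 = 561585 - 1788 = 559797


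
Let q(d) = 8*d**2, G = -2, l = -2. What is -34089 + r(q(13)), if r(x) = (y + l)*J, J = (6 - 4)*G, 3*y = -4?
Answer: -102227/3 ≈ -34076.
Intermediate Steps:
y = -4/3 (y = (1/3)*(-4) = -4/3 ≈ -1.3333)
J = -4 (J = (6 - 4)*(-2) = 2*(-2) = -4)
r(x) = 40/3 (r(x) = (-4/3 - 2)*(-4) = -10/3*(-4) = 40/3)
-34089 + r(q(13)) = -34089 + 40/3 = -102227/3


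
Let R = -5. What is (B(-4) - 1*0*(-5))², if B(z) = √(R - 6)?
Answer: -11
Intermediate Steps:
B(z) = I*√11 (B(z) = √(-5 - 6) = √(-11) = I*√11)
(B(-4) - 1*0*(-5))² = (I*√11 - 1*0*(-5))² = (I*√11 + 0*(-5))² = (I*√11 + 0)² = (I*√11)² = -11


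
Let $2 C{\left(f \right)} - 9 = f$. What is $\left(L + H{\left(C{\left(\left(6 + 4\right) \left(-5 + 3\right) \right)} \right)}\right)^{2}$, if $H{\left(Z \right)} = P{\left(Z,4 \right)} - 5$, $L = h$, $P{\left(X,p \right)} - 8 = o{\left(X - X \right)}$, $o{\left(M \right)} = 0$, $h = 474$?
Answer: $227529$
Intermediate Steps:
$P{\left(X,p \right)} = 8$ ($P{\left(X,p \right)} = 8 + 0 = 8$)
$L = 474$
$C{\left(f \right)} = \frac{9}{2} + \frac{f}{2}$
$H{\left(Z \right)} = 3$ ($H{\left(Z \right)} = 8 - 5 = 3$)
$\left(L + H{\left(C{\left(\left(6 + 4\right) \left(-5 + 3\right) \right)} \right)}\right)^{2} = \left(474 + 3\right)^{2} = 477^{2} = 227529$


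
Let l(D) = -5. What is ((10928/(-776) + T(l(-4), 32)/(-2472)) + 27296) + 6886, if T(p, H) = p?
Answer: 8192920421/239784 ≈ 34168.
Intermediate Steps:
((10928/(-776) + T(l(-4), 32)/(-2472)) + 27296) + 6886 = ((10928/(-776) - 5/(-2472)) + 27296) + 6886 = ((10928*(-1/776) - 5*(-1/2472)) + 27296) + 6886 = ((-1366/97 + 5/2472) + 27296) + 6886 = (-3376267/239784 + 27296) + 6886 = 6541767797/239784 + 6886 = 8192920421/239784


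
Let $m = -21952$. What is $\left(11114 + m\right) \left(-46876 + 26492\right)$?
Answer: $220921792$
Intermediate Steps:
$\left(11114 + m\right) \left(-46876 + 26492\right) = \left(11114 - 21952\right) \left(-46876 + 26492\right) = \left(-10838\right) \left(-20384\right) = 220921792$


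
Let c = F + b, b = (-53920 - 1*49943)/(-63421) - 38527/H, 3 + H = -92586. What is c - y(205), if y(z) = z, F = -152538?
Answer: -896908119913793/5872086969 ≈ -1.5274e+5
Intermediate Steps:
H = -92589 (H = -3 - 92586 = -92589)
b = 12059992174/5872086969 (b = (-53920 - 1*49943)/(-63421) - 38527/(-92589) = (-53920 - 49943)*(-1/63421) - 38527*(-1/92589) = -103863*(-1/63421) + 38527/92589 = 103863/63421 + 38527/92589 = 12059992174/5872086969 ≈ 2.0538)
c = -895704342085148/5872086969 (c = -152538 + 12059992174/5872086969 = -895704342085148/5872086969 ≈ -1.5254e+5)
c - y(205) = -895704342085148/5872086969 - 1*205 = -895704342085148/5872086969 - 205 = -896908119913793/5872086969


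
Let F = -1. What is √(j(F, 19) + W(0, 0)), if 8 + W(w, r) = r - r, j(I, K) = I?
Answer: 3*I ≈ 3.0*I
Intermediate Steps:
W(w, r) = -8 (W(w, r) = -8 + (r - r) = -8 + 0 = -8)
√(j(F, 19) + W(0, 0)) = √(-1 - 8) = √(-9) = 3*I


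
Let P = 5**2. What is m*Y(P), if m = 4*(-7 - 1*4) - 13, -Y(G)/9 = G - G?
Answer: 0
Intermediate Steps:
P = 25
Y(G) = 0 (Y(G) = -9*(G - G) = -9*0 = 0)
m = -57 (m = 4*(-7 - 4) - 13 = 4*(-11) - 13 = -44 - 13 = -57)
m*Y(P) = -57*0 = 0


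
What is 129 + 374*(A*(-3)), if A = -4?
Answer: 4617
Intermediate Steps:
129 + 374*(A*(-3)) = 129 + 374*(-4*(-3)) = 129 + 374*12 = 129 + 4488 = 4617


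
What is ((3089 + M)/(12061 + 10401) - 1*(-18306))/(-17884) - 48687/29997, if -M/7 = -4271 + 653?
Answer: -966465896695/365154760872 ≈ -2.6467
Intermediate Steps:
M = 25326 (M = -7*(-4271 + 653) = -7*(-3618) = 25326)
((3089 + M)/(12061 + 10401) - 1*(-18306))/(-17884) - 48687/29997 = ((3089 + 25326)/(12061 + 10401) - 1*(-18306))/(-17884) - 48687/29997 = (28415/22462 + 18306)*(-1/17884) - 48687*1/29997 = (28415*(1/22462) + 18306)*(-1/17884) - 16229/9999 = (28415/22462 + 18306)*(-1/17884) - 16229/9999 = (411217787/22462)*(-1/17884) - 16229/9999 = -411217787/401710408 - 16229/9999 = -966465896695/365154760872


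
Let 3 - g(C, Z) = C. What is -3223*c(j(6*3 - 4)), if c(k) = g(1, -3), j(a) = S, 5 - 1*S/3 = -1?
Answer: -6446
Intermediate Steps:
S = 18 (S = 15 - 3*(-1) = 15 + 3 = 18)
j(a) = 18
g(C, Z) = 3 - C
c(k) = 2 (c(k) = 3 - 1*1 = 3 - 1 = 2)
-3223*c(j(6*3 - 4)) = -3223*2 = -6446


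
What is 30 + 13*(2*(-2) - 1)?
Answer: -35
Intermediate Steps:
30 + 13*(2*(-2) - 1) = 30 + 13*(-4 - 1) = 30 + 13*(-5) = 30 - 65 = -35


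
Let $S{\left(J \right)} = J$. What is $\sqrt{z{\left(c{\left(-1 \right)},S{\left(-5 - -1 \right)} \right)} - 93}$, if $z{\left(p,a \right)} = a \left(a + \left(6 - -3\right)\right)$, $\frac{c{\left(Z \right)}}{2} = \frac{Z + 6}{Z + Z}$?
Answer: $i \sqrt{113} \approx 10.63 i$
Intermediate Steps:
$c{\left(Z \right)} = \frac{6 + Z}{Z}$ ($c{\left(Z \right)} = 2 \frac{Z + 6}{Z + Z} = 2 \frac{6 + Z}{2 Z} = \frac{6 + Z}{Z}$)
$z{\left(p,a \right)} = a \left(9 + a\right)$ ($z{\left(p,a \right)} = a \left(a + \left(6 + 3\right)\right) = a \left(a + 9\right) = a \left(9 + a\right)$)
$\sqrt{z{\left(c{\left(-1 \right)},S{\left(-5 - -1 \right)} \right)} - 93} = \sqrt{\left(-5 - -1\right) \left(9 - 4\right) - 93} = \sqrt{\left(-5 + 1\right) \left(9 + \left(-5 + 1\right)\right) - 93} = \sqrt{- 4 \left(9 - 4\right) - 93} = \sqrt{\left(-4\right) 5 - 93} = \sqrt{-20 - 93} = \sqrt{-113} = i \sqrt{113}$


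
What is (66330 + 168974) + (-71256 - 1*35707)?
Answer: 128341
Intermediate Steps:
(66330 + 168974) + (-71256 - 1*35707) = 235304 + (-71256 - 35707) = 235304 - 106963 = 128341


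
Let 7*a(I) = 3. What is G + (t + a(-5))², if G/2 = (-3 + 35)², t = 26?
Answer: 134577/49 ≈ 2746.5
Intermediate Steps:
a(I) = 3/7 (a(I) = (⅐)*3 = 3/7)
G = 2048 (G = 2*(-3 + 35)² = 2*32² = 2*1024 = 2048)
G + (t + a(-5))² = 2048 + (26 + 3/7)² = 2048 + (185/7)² = 2048 + 34225/49 = 134577/49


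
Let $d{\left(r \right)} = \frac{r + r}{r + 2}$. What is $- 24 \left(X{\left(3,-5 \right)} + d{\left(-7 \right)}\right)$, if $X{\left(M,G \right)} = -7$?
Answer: $\frac{504}{5} \approx 100.8$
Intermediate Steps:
$d{\left(r \right)} = \frac{2 r}{2 + r}$
$- 24 \left(X{\left(3,-5 \right)} + d{\left(-7 \right)}\right) = - 24 \left(-7 + 2 \left(-7\right) \frac{1}{2 - 7}\right) = - 24 \left(-7 + 2 \left(-7\right) \frac{1}{-5}\right) = - 24 \left(-7 + 2 \left(-7\right) \left(- \frac{1}{5}\right)\right) = - 24 \left(-7 + \frac{14}{5}\right) = \left(-24\right) \left(- \frac{21}{5}\right) = \frac{504}{5}$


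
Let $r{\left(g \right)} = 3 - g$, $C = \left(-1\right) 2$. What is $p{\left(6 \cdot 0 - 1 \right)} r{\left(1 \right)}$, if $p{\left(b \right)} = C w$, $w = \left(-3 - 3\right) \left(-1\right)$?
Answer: $-24$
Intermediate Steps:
$C = -2$
$w = 6$ ($w = \left(-6\right) \left(-1\right) = 6$)
$p{\left(b \right)} = -12$ ($p{\left(b \right)} = \left(-2\right) 6 = -12$)
$p{\left(6 \cdot 0 - 1 \right)} r{\left(1 \right)} = - 12 \left(3 - 1\right) = \left(-12\right) 2 = -24$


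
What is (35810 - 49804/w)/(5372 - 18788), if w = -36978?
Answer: -82764499/31006053 ≈ -2.6693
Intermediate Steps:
(35810 - 49804/w)/(5372 - 18788) = (35810 - 49804/(-36978))/(5372 - 18788) = (35810 - 49804*(-1/36978))/(-13416) = (35810 + 24902/18489)*(-1/13416) = (662115992/18489)*(-1/13416) = -82764499/31006053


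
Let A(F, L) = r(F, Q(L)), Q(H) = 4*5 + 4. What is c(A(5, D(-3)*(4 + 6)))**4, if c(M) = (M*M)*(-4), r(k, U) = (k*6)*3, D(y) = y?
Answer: 1101996057600000000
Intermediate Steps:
Q(H) = 24 (Q(H) = 20 + 4 = 24)
r(k, U) = 18*k (r(k, U) = (6*k)*3 = 18*k)
A(F, L) = 18*F
c(M) = -4*M**2 (c(M) = M**2*(-4) = -4*M**2)
c(A(5, D(-3)*(4 + 6)))**4 = (-4*(18*5)**2)**4 = (-4*90**2)**4 = (-4*8100)**4 = (-32400)**4 = 1101996057600000000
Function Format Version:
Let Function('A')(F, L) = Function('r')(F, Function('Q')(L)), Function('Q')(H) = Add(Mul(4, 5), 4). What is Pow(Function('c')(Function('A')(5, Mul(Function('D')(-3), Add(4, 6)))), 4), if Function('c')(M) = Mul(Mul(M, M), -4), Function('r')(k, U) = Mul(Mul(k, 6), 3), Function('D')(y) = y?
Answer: 1101996057600000000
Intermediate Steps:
Function('Q')(H) = 24 (Function('Q')(H) = Add(20, 4) = 24)
Function('r')(k, U) = Mul(18, k) (Function('r')(k, U) = Mul(Mul(6, k), 3) = Mul(18, k))
Function('A')(F, L) = Mul(18, F)
Function('c')(M) = Mul(-4, Pow(M, 2)) (Function('c')(M) = Mul(Pow(M, 2), -4) = Mul(-4, Pow(M, 2)))
Pow(Function('c')(Function('A')(5, Mul(Function('D')(-3), Add(4, 6)))), 4) = Pow(Mul(-4, Pow(Mul(18, 5), 2)), 4) = Pow(Mul(-4, Pow(90, 2)), 4) = Pow(Mul(-4, 8100), 4) = Pow(-32400, 4) = 1101996057600000000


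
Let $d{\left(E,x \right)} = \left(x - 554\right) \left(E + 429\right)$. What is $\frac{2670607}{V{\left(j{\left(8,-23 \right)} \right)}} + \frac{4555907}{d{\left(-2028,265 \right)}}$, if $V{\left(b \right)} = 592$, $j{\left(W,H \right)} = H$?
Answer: $\frac{1236813968321}{273569712} \approx 4521.0$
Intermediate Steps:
$d{\left(E,x \right)} = \left(-554 + x\right) \left(429 + E\right)$
$\frac{2670607}{V{\left(j{\left(8,-23 \right)} \right)}} + \frac{4555907}{d{\left(-2028,265 \right)}} = \frac{2670607}{592} + \frac{4555907}{-237666 - -1123512 + 429 \cdot 265 - 537420} = 2670607 \cdot \frac{1}{592} + \frac{4555907}{-237666 + 1123512 + 113685 - 537420} = \frac{2670607}{592} + \frac{4555907}{462111} = \frac{1236813968321}{273569712}$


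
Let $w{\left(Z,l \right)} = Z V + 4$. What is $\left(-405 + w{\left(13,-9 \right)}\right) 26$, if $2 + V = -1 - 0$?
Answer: $-11440$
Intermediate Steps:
$V = -3$ ($V = -2 - 1 = -3$)
$w{\left(Z,l \right)} = 4 - 3 Z$ ($w{\left(Z,l \right)} = Z \left(-3\right) + 4 = - 3 Z + 4 = 4 - 3 Z$)
$\left(-405 + w{\left(13,-9 \right)}\right) 26 = \left(-405 + \left(4 - 39\right)\right) 26 = \left(-405 - 35\right) 26 = \left(-440\right) 26 = -11440$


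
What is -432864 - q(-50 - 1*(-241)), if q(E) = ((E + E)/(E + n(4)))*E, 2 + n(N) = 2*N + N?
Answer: -87078626/201 ≈ -4.3323e+5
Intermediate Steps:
n(N) = -2 + 3*N (n(N) = -2 + (2*N + N) = -2 + 3*N)
q(E) = 2*E²/(10 + E) (q(E) = ((E + E)/(E + (-2 + 3*4)))*E = ((2*E)/(E + (-2 + 12)))*E = ((2*E)/(E + 10))*E = ((2*E)/(10 + E))*E = (2*E/(10 + E))*E = 2*E²/(10 + E))
-432864 - q(-50 - 1*(-241)) = -432864 - 2*(-50 - 1*(-241))²/(10 + (-50 - 1*(-241))) = -432864 - 2*(-50 + 241)²/(10 + (-50 + 241)) = -432864 - 2*191²/(10 + 191) = -432864 - 2*36481/201 = -432864 - 1*72962/201 = -432864 - 72962/201 = -87078626/201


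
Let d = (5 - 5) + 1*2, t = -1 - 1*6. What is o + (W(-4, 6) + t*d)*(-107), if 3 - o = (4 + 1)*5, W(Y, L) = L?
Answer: 834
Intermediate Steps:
t = -7 (t = -1 - 6 = -7)
d = 2 (d = 0 + 2 = 2)
o = -22 (o = 3 - (4 + 1)*5 = 3 - 5*5 = 3 - 1*25 = 3 - 25 = -22)
o + (W(-4, 6) + t*d)*(-107) = -22 + (6 - 7*2)*(-107) = -22 + (6 - 14)*(-107) = -22 - 8*(-107) = -22 + 856 = 834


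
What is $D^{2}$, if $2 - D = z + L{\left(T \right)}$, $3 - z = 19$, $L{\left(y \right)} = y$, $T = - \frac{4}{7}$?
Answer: $\frac{16900}{49} \approx 344.9$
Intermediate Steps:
$T = - \frac{4}{7}$ ($T = \left(-4\right) \frac{1}{7} = - \frac{4}{7} \approx -0.57143$)
$z = -16$ ($z = 3 - 19 = -16$)
$D = \frac{130}{7}$ ($D = 2 - \left(-16 - \frac{4}{7}\right) = 2 - - \frac{116}{7} = 2 + \frac{116}{7} = \frac{130}{7} \approx 18.571$)
$D^{2} = \left(\frac{130}{7}\right)^{2} = \frac{16900}{49}$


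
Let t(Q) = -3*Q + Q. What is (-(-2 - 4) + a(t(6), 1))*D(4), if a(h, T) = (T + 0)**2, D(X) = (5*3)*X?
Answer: 420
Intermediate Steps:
t(Q) = -2*Q
D(X) = 15*X
a(h, T) = T**2
(-(-2 - 4) + a(t(6), 1))*D(4) = (-(-2 - 4) + 1**2)*(15*4) = (-1*(-6) + 1)*60 = (6 + 1)*60 = 7*60 = 420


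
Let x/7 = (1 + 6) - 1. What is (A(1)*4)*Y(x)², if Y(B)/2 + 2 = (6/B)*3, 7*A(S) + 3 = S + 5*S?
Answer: 5808/343 ≈ 16.933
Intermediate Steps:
A(S) = -3/7 + 6*S/7 (A(S) = -3/7 + (S + 5*S)/7 = -3/7 + (6*S)/7 = -3/7 + 6*S/7)
x = 42 (x = 7*((1 + 6) - 1) = 7*(7 - 1) = 7*6 = 42)
Y(B) = -4 + 36/B (Y(B) = -4 + 2*((6/B)*3) = -4 + 2*(18/B) = -4 + 36/B)
(A(1)*4)*Y(x)² = ((-3/7 + (6/7)*1)*4)*(-4 + 36/42)² = ((-3/7 + 6/7)*4)*(-4 + 36*(1/42))² = ((3/7)*4)*(-4 + 6/7)² = 12*(-22/7)²/7 = (12/7)*(484/49) = 5808/343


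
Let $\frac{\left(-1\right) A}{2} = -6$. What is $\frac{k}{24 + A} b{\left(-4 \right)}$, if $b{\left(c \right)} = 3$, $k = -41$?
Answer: $- \frac{41}{12} \approx -3.4167$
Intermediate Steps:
$A = 12$ ($A = \left(-2\right) \left(-6\right) = 12$)
$\frac{k}{24 + A} b{\left(-4 \right)} = \frac{1}{24 + 12} \left(-41\right) 3 = \frac{1}{36} \left(-41\right) 3 = \left(- \frac{41}{36}\right) 3 = - \frac{41}{12}$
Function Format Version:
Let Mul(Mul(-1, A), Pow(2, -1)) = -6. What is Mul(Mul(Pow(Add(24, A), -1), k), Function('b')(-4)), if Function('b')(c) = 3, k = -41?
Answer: Rational(-41, 12) ≈ -3.4167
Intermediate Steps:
A = 12 (A = Mul(-2, -6) = 12)
Mul(Mul(Pow(Add(24, A), -1), k), Function('b')(-4)) = Mul(Mul(Pow(Add(24, 12), -1), -41), 3) = Mul(Mul(Pow(36, -1), -41), 3) = Mul(Mul(Rational(1, 36), -41), 3) = Mul(Rational(-41, 36), 3) = Rational(-41, 12)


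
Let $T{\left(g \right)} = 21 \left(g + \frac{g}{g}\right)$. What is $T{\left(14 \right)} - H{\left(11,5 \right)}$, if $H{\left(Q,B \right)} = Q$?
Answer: $304$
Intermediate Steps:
$T{\left(g \right)} = 21 + 21 g$ ($T{\left(g \right)} = 21 \left(g + 1\right) = 21 \left(1 + g\right) = 21 + 21 g$)
$T{\left(14 \right)} - H{\left(11,5 \right)} = \left(21 + 21 \cdot 14\right) - 11 = \left(21 + 294\right) - 11 = 315 - 11 = 304$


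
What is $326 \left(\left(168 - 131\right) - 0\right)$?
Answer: $12062$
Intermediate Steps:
$326 \left(\left(168 - 131\right) - 0\right) = 326 \left(\left(168 - 131\right) + 0\right) = 326 \left(37 + 0\right) = 326 \cdot 37 = 12062$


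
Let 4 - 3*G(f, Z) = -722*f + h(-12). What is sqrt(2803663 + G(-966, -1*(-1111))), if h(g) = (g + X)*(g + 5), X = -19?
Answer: 2*sqrt(642777) ≈ 1603.5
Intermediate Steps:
h(g) = (-19 + g)*(5 + g) (h(g) = (g - 19)*(g + 5) = (-19 + g)*(5 + g))
G(f, Z) = -71 + 722*f/3 (G(f, Z) = 4/3 - (-722*f + (-95 + (-12)**2 - 14*(-12)))/3 = 4/3 - (-722*f + (-95 + 144 + 168))/3 = 4/3 - (-722*f + 217)/3 = 4/3 - (217 - 722*f)/3 = 4/3 + (-217/3 + 722*f/3) = -71 + 722*f/3)
sqrt(2803663 + G(-966, -1*(-1111))) = sqrt(2803663 + (-71 + (722/3)*(-966))) = sqrt(2803663 + (-71 - 232484)) = sqrt(2803663 - 232555) = sqrt(2571108) = 2*sqrt(642777)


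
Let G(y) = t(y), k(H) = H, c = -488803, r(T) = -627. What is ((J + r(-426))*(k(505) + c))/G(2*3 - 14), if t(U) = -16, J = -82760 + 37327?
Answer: -2811375735/2 ≈ -1.4057e+9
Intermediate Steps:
J = -45433
G(y) = -16
((J + r(-426))*(k(505) + c))/G(2*3 - 14) = ((-45433 - 627)*(505 - 488803))/(-16) = -46060*(-488298)*(-1/16) = 22491005880*(-1/16) = -2811375735/2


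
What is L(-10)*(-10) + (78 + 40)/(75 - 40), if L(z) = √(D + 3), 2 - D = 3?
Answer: 118/35 - 10*√2 ≈ -10.771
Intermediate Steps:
D = -1 (D = 2 - 1*3 = 2 - 3 = -1)
L(z) = √2 (L(z) = √(-1 + 3) = √2)
L(-10)*(-10) + (78 + 40)/(75 - 40) = √2*(-10) + (78 + 40)/(75 - 40) = -10*√2 + 118/35 = 118/35 - 10*√2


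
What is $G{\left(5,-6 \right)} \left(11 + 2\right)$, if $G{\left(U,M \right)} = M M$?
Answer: $468$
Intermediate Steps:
$G{\left(U,M \right)} = M^{2}$
$G{\left(5,-6 \right)} \left(11 + 2\right) = \left(-6\right)^{2} \left(11 + 2\right) = 36 \cdot 13 = 468$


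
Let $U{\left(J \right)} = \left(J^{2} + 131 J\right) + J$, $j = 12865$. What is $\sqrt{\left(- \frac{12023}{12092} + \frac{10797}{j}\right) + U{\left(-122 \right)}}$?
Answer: $\frac{i \sqrt{7381946356649313045}}{77781790} \approx 34.931 i$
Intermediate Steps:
$U{\left(J \right)} = J^{2} + 132 J$
$\sqrt{\left(- \frac{12023}{12092} + \frac{10797}{j}\right) + U{\left(-122 \right)}} = \sqrt{\left(- \frac{12023}{12092} + \frac{10797}{12865}\right) - 122 \left(132 - 122\right)} = \sqrt{\left(\left(-12023\right) \frac{1}{12092} + 10797 \cdot \frac{1}{12865}\right) - 1220} = \sqrt{\left(- \frac{12023}{12092} + \frac{10797}{12865}\right) - 1220} = \sqrt{- \frac{24118571}{155563580} - 1220} = \sqrt{- \frac{189811686171}{155563580}} = \frac{i \sqrt{7381946356649313045}}{77781790}$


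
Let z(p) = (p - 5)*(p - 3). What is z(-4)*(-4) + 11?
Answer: -241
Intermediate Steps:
z(p) = (-5 + p)*(-3 + p)
z(-4)*(-4) + 11 = (15 + (-4)² - 8*(-4))*(-4) + 11 = (15 + 16 + 32)*(-4) + 11 = 63*(-4) + 11 = -252 + 11 = -241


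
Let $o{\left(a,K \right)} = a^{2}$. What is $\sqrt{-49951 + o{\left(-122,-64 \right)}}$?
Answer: $i \sqrt{35067} \approx 187.26 i$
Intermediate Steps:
$\sqrt{-49951 + o{\left(-122,-64 \right)}} = \sqrt{-49951 + \left(-122\right)^{2}} = \sqrt{-49951 + 14884} = \sqrt{-35067} = i \sqrt{35067}$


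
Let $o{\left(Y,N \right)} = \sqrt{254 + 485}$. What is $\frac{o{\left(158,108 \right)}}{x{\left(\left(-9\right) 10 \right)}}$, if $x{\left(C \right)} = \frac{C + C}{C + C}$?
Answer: $\sqrt{739} \approx 27.185$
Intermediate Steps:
$x{\left(C \right)} = 1$ ($x{\left(C \right)} = \frac{2 C}{2 C} = 2 C \frac{1}{2 C} = 1$)
$o{\left(Y,N \right)} = \sqrt{739}$
$\frac{o{\left(158,108 \right)}}{x{\left(\left(-9\right) 10 \right)}} = \frac{\sqrt{739}}{1} = \sqrt{739} \cdot 1 = \sqrt{739}$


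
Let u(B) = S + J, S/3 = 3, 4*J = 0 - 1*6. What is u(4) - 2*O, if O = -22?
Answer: 103/2 ≈ 51.500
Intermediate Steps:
J = -3/2 (J = (0 - 1*6)/4 = (0 - 6)/4 = (¼)*(-6) = -3/2 ≈ -1.5000)
S = 9 (S = 3*3 = 9)
u(B) = 15/2 (u(B) = 9 - 3/2 = 15/2)
u(4) - 2*O = 15/2 - 2*(-22) = 15/2 + 44 = 103/2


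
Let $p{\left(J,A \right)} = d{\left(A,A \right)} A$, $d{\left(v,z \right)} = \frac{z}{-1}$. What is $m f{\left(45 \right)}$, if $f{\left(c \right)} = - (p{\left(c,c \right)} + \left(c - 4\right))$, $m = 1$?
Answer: $1984$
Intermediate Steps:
$d{\left(v,z \right)} = - z$ ($d{\left(v,z \right)} = z \left(-1\right) = - z$)
$p{\left(J,A \right)} = - A^{2}$ ($p{\left(J,A \right)} = - A A = - A^{2}$)
$f{\left(c \right)} = 4 + c^{2} - c$ ($f{\left(c \right)} = - (- c^{2} + \left(c - 4\right)) = - (- c^{2} + \left(-4 + c\right)) = - (-4 + c - c^{2}) = 4 + c^{2} - c$)
$m f{\left(45 \right)} = 1 \left(4 + 45^{2} - 45\right) = 1 \left(4 + 2025 - 45\right) = 1 \cdot 1984 = 1984$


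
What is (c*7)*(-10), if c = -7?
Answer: 490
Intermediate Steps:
(c*7)*(-10) = -7*7*(-10) = -49*(-10) = 490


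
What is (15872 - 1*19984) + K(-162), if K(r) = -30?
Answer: -4142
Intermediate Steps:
(15872 - 1*19984) + K(-162) = (15872 - 1*19984) - 30 = (15872 - 19984) - 30 = -4112 - 30 = -4142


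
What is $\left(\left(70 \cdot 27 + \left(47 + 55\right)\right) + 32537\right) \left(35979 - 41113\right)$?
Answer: $-177271886$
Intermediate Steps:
$\left(\left(70 \cdot 27 + \left(47 + 55\right)\right) + 32537\right) \left(35979 - 41113\right) = \left(\left(1890 + 102\right) + 32537\right) \left(-5134\right) = \left(1992 + 32537\right) \left(-5134\right) = 34529 \left(-5134\right) = -177271886$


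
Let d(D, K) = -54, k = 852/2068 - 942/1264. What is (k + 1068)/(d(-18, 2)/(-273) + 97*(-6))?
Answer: -10581895597/5766378112 ≈ -1.8351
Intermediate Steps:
k = -108891/326744 (k = 852*(1/2068) - 942*1/1264 = 213/517 - 471/632 = -108891/326744 ≈ -0.33326)
(k + 1068)/(d(-18, 2)/(-273) + 97*(-6)) = (-108891/326744 + 1068)/(-54/(-273) + 97*(-6)) = 348853701/(326744*(-54*(-1/273) - 582)) = 348853701/(326744*(18/91 - 582)) = 348853701/(326744*(-52944/91)) = (348853701/326744)*(-91/52944) = -10581895597/5766378112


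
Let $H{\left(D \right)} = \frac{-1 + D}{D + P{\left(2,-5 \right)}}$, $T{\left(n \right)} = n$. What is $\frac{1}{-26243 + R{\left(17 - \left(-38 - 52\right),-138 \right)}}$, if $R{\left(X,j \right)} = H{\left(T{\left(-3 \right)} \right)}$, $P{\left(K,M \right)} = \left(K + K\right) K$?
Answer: $- \frac{5}{131219} \approx -3.8104 \cdot 10^{-5}$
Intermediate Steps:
$P{\left(K,M \right)} = 2 K^{2}$ ($P{\left(K,M \right)} = 2 K K = 2 K^{2}$)
$H{\left(D \right)} = \frac{-1 + D}{8 + D}$ ($H{\left(D \right)} = \frac{-1 + D}{D + 2 \cdot 2^{2}} = \frac{-1 + D}{D + 2 \cdot 4} = \frac{-1 + D}{D + 8} = \frac{-1 + D}{8 + D}$)
$R{\left(X,j \right)} = - \frac{4}{5}$ ($R{\left(X,j \right)} = \frac{-1 - 3}{8 - 3} = \frac{1}{5} \left(-4\right) = - \frac{4}{5}$)
$\frac{1}{-26243 + R{\left(17 - \left(-38 - 52\right),-138 \right)}} = \frac{1}{-26243 - \frac{4}{5}} = \frac{1}{- \frac{131219}{5}} = - \frac{5}{131219}$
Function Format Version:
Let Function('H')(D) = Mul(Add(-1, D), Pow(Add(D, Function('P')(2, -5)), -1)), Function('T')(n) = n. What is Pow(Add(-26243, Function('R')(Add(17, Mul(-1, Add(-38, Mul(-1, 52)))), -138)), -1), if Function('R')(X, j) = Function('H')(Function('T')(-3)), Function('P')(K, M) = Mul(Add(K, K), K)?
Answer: Rational(-5, 131219) ≈ -3.8104e-5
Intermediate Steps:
Function('P')(K, M) = Mul(2, Pow(K, 2)) (Function('P')(K, M) = Mul(Mul(2, K), K) = Mul(2, Pow(K, 2)))
Function('H')(D) = Mul(Pow(Add(8, D), -1), Add(-1, D)) (Function('H')(D) = Mul(Add(-1, D), Pow(Add(D, Mul(2, Pow(2, 2))), -1)) = Mul(Add(-1, D), Pow(Add(D, Mul(2, 4)), -1)) = Mul(Add(-1, D), Pow(Add(D, 8), -1)) = Mul(Add(-1, D), Pow(Add(8, D), -1)) = Mul(Pow(Add(8, D), -1), Add(-1, D)))
Function('R')(X, j) = Rational(-4, 5) (Function('R')(X, j) = Mul(Pow(Add(8, -3), -1), Add(-1, -3)) = Mul(Pow(5, -1), -4) = Mul(Rational(1, 5), -4) = Rational(-4, 5))
Pow(Add(-26243, Function('R')(Add(17, Mul(-1, Add(-38, Mul(-1, 52)))), -138)), -1) = Pow(Add(-26243, Rational(-4, 5)), -1) = Pow(Rational(-131219, 5), -1) = Rational(-5, 131219)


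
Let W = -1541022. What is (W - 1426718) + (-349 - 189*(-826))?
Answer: -2811975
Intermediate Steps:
(W - 1426718) + (-349 - 189*(-826)) = (-1541022 - 1426718) + (-349 - 189*(-826)) = -2967740 + (-349 + 156114) = -2967740 + 155765 = -2811975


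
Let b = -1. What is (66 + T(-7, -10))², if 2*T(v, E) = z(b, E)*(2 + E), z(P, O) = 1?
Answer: 3844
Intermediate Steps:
T(v, E) = 1 + E/2 (T(v, E) = (1*(2 + E))/2 = (2 + E)/2 = 1 + E/2)
(66 + T(-7, -10))² = (66 + (1 + (½)*(-10)))² = (66 + (1 - 5))² = (66 - 4)² = 62² = 3844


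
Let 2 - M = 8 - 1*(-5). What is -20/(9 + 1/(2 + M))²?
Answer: -81/320 ≈ -0.25313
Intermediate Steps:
M = -11 (M = 2 - (8 - 1*(-5)) = 2 - (8 + 5) = 2 - 1*13 = 2 - 13 = -11)
-20/(9 + 1/(2 + M))² = -20/(9 + 1/(2 - 11))² = -20/(9 + 1/(-9))² = -20/(9 - ⅑)² = -20/((80/9)²) = -20/6400/81 = -20*81/6400 = -81/320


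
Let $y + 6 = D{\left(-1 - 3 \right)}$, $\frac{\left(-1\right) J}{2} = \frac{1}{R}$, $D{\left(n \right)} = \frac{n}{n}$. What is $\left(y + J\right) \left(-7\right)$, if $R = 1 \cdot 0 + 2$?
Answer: $42$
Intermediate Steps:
$R = 2$ ($R = 0 + 2 = 2$)
$D{\left(n \right)} = 1$
$J = -1$ ($J = - \frac{2}{2} = \left(-2\right) \frac{1}{2} = -1$)
$y = -5$ ($y = -6 + 1 = -5$)
$\left(y + J\right) \left(-7\right) = \left(-5 - 1\right) \left(-7\right) = \left(-6\right) \left(-7\right) = 42$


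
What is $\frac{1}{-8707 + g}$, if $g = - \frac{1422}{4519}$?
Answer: $- \frac{4519}{39348355} \approx -0.00011485$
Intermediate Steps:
$g = - \frac{1422}{4519}$ ($g = \left(-1422\right) \frac{1}{4519} = - \frac{1422}{4519} \approx -0.31467$)
$\frac{1}{-8707 + g} = \frac{1}{-8707 - \frac{1422}{4519}} = \frac{1}{- \frac{39348355}{4519}} = - \frac{4519}{39348355}$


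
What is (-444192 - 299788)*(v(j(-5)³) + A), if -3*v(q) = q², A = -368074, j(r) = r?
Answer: 833143771060/3 ≈ 2.7771e+11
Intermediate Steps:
v(q) = -q²/3
(-444192 - 299788)*(v(j(-5)³) + A) = (-444192 - 299788)*(-((-5)³)²/3 - 368074) = -743980*(-⅓*(-125)² - 368074) = -743980*(-⅓*15625 - 368074) = -743980*(-15625/3 - 368074) = -743980*(-1119847/3) = 833143771060/3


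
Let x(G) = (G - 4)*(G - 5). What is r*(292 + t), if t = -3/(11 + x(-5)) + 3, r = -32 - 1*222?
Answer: -7567168/101 ≈ -74923.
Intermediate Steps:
x(G) = (-5 + G)*(-4 + G) (x(G) = (-4 + G)*(-5 + G) = (-5 + G)*(-4 + G))
r = -254 (r = -32 - 222 = -254)
t = 300/101 (t = -3/(11 + (20 + (-5)² - 9*(-5))) + 3 = -3/(11 + (20 + 25 + 45)) + 3 = -3/(11 + 90) + 3 = -3/101 + 3 = 300/101 ≈ 2.9703)
r*(292 + t) = -254*(292 + 300/101) = -254*29792/101 = -7567168/101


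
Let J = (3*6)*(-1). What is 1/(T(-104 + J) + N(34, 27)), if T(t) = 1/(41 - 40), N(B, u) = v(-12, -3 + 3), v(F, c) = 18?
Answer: 1/19 ≈ 0.052632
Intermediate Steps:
J = -18 (J = 18*(-1) = -18)
N(B, u) = 18
T(t) = 1 (T(t) = 1/1 = 1)
1/(T(-104 + J) + N(34, 27)) = 1/(1 + 18) = 1/19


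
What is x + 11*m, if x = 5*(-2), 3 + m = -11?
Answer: -164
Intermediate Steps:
m = -14 (m = -3 - 11 = -14)
x = -10
x + 11*m = -10 + 11*(-14) = -10 - 154 = -164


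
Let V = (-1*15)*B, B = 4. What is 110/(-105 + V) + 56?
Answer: 166/3 ≈ 55.333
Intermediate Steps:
V = -60 (V = -1*15*4 = -15*4 = -60)
110/(-105 + V) + 56 = 110/(-105 - 60) + 56 = 110/(-165) + 56 = 110*(-1/165) + 56 = -2/3 + 56 = 166/3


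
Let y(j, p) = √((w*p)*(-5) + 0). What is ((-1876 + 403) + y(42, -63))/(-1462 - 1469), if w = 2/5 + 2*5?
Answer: 491/977 - 2*√91/977 ≈ 0.48303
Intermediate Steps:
w = 52/5 (w = 2*(⅕) + 10 = ⅖ + 10 = 52/5 ≈ 10.400)
y(j, p) = 2*√13*√(-p) (y(j, p) = √((52*p/5)*(-5) + 0) = √(-52*p + 0) = √(-52*p) = 2*√13*√(-p))
((-1876 + 403) + y(42, -63))/(-1462 - 1469) = ((-1876 + 403) + 2*√13*√(-1*(-63)))/(-1462 - 1469) = (-1473 + 2*√13*√63)/(-2931) = (-1473 + 2*√13*(3*√7))*(-1/2931) = (-1473 + 6*√91)*(-1/2931) = 491/977 - 2*√91/977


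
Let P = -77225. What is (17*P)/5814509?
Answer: -1312825/5814509 ≈ -0.22578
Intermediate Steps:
(17*P)/5814509 = (17*(-77225))/5814509 = -1312825*1/5814509 = -1312825/5814509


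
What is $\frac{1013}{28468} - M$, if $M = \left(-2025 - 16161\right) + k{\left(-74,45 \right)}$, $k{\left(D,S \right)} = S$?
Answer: $\frac{516439001}{28468} \approx 18141.0$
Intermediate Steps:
$M = -18141$ ($M = \left(-2025 - 16161\right) + 45 = -18186 + 45 = -18141$)
$\frac{1013}{28468} - M = \frac{1013}{28468} - -18141 = 1013 \cdot \frac{1}{28468} + 18141 = \frac{1013}{28468} + 18141 = \frac{516439001}{28468}$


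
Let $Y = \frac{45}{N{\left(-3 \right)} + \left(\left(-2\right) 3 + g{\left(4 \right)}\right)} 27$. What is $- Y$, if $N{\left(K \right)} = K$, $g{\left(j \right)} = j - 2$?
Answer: $\frac{1215}{7} \approx 173.57$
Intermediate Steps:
$g{\left(j \right)} = -2 + j$
$Y = - \frac{1215}{7}$ ($Y = \frac{45}{-3 + \left(\left(-2\right) 3 + \left(-2 + 4\right)\right)} 27 = \frac{45}{-3 + \left(-6 + 2\right)} 27 = \frac{45}{-3 - 4} \cdot 27 = \frac{45}{-7} \cdot 27 = 45 \left(- \frac{1}{7}\right) 27 = \left(- \frac{45}{7}\right) 27 = - \frac{1215}{7} \approx -173.57$)
$- Y = \left(-1\right) \left(- \frac{1215}{7}\right) = \frac{1215}{7}$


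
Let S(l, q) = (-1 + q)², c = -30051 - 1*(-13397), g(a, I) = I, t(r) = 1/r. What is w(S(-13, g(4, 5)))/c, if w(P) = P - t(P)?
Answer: -255/266464 ≈ -0.00095698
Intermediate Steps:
c = -16654 (c = -30051 + 13397 = -16654)
w(P) = P - 1/P
w(S(-13, g(4, 5)))/c = ((-1 + 5)² - 1/((-1 + 5)²))/(-16654) = (4² - 1/(4²))*(-1/16654) = (16 - 1/16)*(-1/16654) = (255/16)*(-1/16654) = -255/266464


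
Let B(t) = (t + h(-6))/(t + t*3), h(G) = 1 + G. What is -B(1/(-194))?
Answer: -971/4 ≈ -242.75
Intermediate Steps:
B(t) = (-5 + t)/(4*t) (B(t) = (t + (1 - 6))/(t + t*3) = (t - 5)/(t + 3*t) = (-5 + t)/((4*t)) = (-5 + t)*(1/(4*t)) = (-5 + t)/(4*t))
-B(1/(-194)) = -(-5 + 1/(-194))/(4*(1/(-194))) = -(-5 - 1/194)/(4*(-1/194)) = -(-194)*(-971)/(4*194) = -1*971/4 = -971/4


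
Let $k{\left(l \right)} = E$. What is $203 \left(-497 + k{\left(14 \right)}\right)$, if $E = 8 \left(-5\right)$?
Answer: $-109011$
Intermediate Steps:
$E = -40$
$k{\left(l \right)} = -40$
$203 \left(-497 + k{\left(14 \right)}\right) = 203 \left(-497 - 40\right) = 203 \left(-537\right) = -109011$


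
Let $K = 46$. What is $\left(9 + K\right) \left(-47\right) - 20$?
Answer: $-2605$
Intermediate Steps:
$\left(9 + K\right) \left(-47\right) - 20 = \left(9 + 46\right) \left(-47\right) - 20 = 55 \left(-47\right) - 20 = -2585 - 20 = -2605$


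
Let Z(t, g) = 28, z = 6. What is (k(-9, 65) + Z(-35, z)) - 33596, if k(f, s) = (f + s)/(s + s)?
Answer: -2181892/65 ≈ -33568.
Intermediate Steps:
k(f, s) = (f + s)/(2*s) (k(f, s) = (f + s)/((2*s)) = (f + s)*(1/(2*s)) = (f + s)/(2*s))
(k(-9, 65) + Z(-35, z)) - 33596 = ((1/2)*(-9 + 65)/65 + 28) - 33596 = ((1/2)*(1/65)*56 + 28) - 33596 = (28/65 + 28) - 33596 = 1848/65 - 33596 = -2181892/65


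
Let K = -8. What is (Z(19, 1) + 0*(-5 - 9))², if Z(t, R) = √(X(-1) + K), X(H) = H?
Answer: -9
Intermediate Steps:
Z(t, R) = 3*I (Z(t, R) = √(-1 - 8) = √(-9) = 3*I)
(Z(19, 1) + 0*(-5 - 9))² = (3*I + 0*(-5 - 9))² = (3*I + 0*(-14))² = (3*I + 0)² = (3*I)² = -9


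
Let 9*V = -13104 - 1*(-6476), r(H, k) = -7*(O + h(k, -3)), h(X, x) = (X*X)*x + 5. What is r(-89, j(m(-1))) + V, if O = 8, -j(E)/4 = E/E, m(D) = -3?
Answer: -4423/9 ≈ -491.44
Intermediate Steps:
h(X, x) = 5 + x*X**2 (h(X, x) = X**2*x + 5 = x*X**2 + 5 = 5 + x*X**2)
j(E) = -4 (j(E) = -4*E/E = -4*1 = -4)
r(H, k) = -91 + 21*k**2 (r(H, k) = -7*(8 + (5 - 3*k**2)) = -7*(13 - 3*k**2) = -91 + 21*k**2)
V = -6628/9 (V = (-13104 - 1*(-6476))/9 = (-13104 + 6476)/9 = (1/9)*(-6628) = -6628/9 ≈ -736.44)
r(-89, j(m(-1))) + V = (-91 + 21*(-4)**2) - 6628/9 = (-91 + 21*16) - 6628/9 = (-91 + 336) - 6628/9 = 245 - 6628/9 = -4423/9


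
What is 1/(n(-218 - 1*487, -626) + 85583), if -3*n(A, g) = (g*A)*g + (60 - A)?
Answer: 1/92176188 ≈ 1.0849e-8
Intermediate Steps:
n(A, g) = -20 + A/3 - A*g**2/3 (n(A, g) = -((g*A)*g + (60 - A))/3 = -((A*g)*g + (60 - A))/3 = -(A*g**2 + (60 - A))/3 = -(60 - A + A*g**2)/3 = -20 + A/3 - A*g**2/3)
1/(n(-218 - 1*487, -626) + 85583) = 1/((-20 + (-218 - 1*487)/3 - 1/3*(-218 - 1*487)*(-626)**2) + 85583) = 1/((-20 + (-218 - 487)/3 - 1/3*(-218 - 487)*391876) + 85583) = 1/((-20 + (1/3)*(-705) - 1/3*(-705)*391876) + 85583) = 1/((-20 - 235 + 92090860) + 85583) = 1/(92090605 + 85583) = 1/92176188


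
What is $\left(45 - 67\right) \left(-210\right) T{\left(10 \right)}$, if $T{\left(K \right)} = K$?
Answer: $46200$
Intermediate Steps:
$\left(45 - 67\right) \left(-210\right) T{\left(10 \right)} = \left(45 - 67\right) \left(-210\right) 10 = \left(-22\right) \left(-210\right) 10 = 4620 \cdot 10 = 46200$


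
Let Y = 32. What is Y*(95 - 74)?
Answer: 672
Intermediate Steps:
Y*(95 - 74) = 32*(95 - 74) = 32*21 = 672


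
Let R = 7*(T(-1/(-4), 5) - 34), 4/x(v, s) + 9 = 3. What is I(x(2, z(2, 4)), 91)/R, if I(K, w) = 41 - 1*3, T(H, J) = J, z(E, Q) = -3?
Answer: -38/203 ≈ -0.18719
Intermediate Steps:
x(v, s) = -2/3 (x(v, s) = 4/(-9 + 3) = 4/(-6) = 4*(-1/6) = -2/3)
I(K, w) = 38 (I(K, w) = 41 - 3 = 38)
R = -203 (R = 7*(5 - 34) = 7*(-29) = -203)
I(x(2, z(2, 4)), 91)/R = 38/(-203) = 38*(-1/203) = -38/203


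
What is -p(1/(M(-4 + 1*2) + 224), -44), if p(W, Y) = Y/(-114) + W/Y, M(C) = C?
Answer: -23871/61864 ≈ -0.38586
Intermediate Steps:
p(W, Y) = -Y/114 + W/Y (p(W, Y) = Y*(-1/114) + W/Y = -Y/114 + W/Y)
-p(1/(M(-4 + 1*2) + 224), -44) = -(-1/114*(-44) + 1/(((-4 + 1*2) + 224)*(-44))) = -(22/57 - 1/44/((-4 + 2) + 224)) = -(22/57 - 1/44/(-2 + 224)) = -(22/57 - 1/44/222) = -(22/57 + (1/222)*(-1/44)) = -(22/57 - 1/9768) = -1*23871/61864 = -23871/61864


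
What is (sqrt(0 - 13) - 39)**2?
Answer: (39 - I*sqrt(13))**2 ≈ 1508.0 - 281.23*I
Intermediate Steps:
(sqrt(0 - 13) - 39)**2 = (sqrt(-13) - 39)**2 = (I*sqrt(13) - 39)**2 = (-39 + I*sqrt(13))**2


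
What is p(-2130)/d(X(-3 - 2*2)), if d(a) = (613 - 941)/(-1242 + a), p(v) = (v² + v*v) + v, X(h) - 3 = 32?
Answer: 5474752845/164 ≈ 3.3383e+7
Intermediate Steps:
X(h) = 35 (X(h) = 3 + 32 = 35)
p(v) = v + 2*v² (p(v) = (v² + v²) + v = 2*v² + v = v + 2*v²)
d(a) = -328/(-1242 + a)
p(-2130)/d(X(-3 - 2*2)) = (-2130*(1 + 2*(-2130)))/((-328/(-1242 + 35))) = (-2130*(1 - 4260))/((-328/(-1207))) = (-2130*(-4259))/((-328*(-1/1207))) = 9071670/(328/1207) = 9071670*(1207/328) = 5474752845/164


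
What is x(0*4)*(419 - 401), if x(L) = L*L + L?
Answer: 0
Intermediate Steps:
x(L) = L + L² (x(L) = L² + L = L + L²)
x(0*4)*(419 - 401) = ((0*4)*(1 + 0*4))*(419 - 401) = (0*(1 + 0))*18 = (0*1)*18 = 0*18 = 0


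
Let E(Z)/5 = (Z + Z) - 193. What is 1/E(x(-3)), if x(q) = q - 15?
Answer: -1/1145 ≈ -0.00087336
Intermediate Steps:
x(q) = -15 + q
E(Z) = -965 + 10*Z (E(Z) = 5*((Z + Z) - 193) = 5*(2*Z - 193) = 5*(-193 + 2*Z) = -965 + 10*Z)
1/E(x(-3)) = 1/(-965 + 10*(-15 - 3)) = 1/(-965 + 10*(-18)) = 1/(-965 - 180) = 1/(-1145) = -1/1145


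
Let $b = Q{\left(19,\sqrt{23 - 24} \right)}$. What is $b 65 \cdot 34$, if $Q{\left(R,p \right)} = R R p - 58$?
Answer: $-128180 + 797810 i \approx -1.2818 \cdot 10^{5} + 7.9781 \cdot 10^{5} i$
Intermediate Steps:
$Q{\left(R,p \right)} = -58 + p R^{2}$ ($Q{\left(R,p \right)} = R^{2} p - 58 = p R^{2} - 58 = -58 + p R^{2}$)
$b = -58 + 361 i$ ($b = -58 + \sqrt{23 - 24} \cdot 19^{2} = -58 + \sqrt{-1} \cdot 361 = -58 + i 361 = -58 + 361 i \approx -58.0 + 361.0 i$)
$b 65 \cdot 34 = \left(-58 + 361 i\right) 65 \cdot 34 = \left(-58 + 361 i\right) 2210 = -128180 + 797810 i$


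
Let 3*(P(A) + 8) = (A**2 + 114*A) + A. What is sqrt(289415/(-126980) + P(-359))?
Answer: sqrt(864424718889)/5442 ≈ 170.85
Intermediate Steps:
P(A) = -8 + A**2/3 + 115*A/3 (P(A) = -8 + ((A**2 + 114*A) + A)/3 = -8 + (A**2 + 115*A)/3 = -8 + (A**2/3 + 115*A/3) = -8 + A**2/3 + 115*A/3)
sqrt(289415/(-126980) + P(-359)) = sqrt(289415/(-126980) + (-8 + (1/3)*(-359)**2 + (115/3)*(-359))) = sqrt(289415*(-1/126980) + (-8 + (1/3)*128881 - 41285/3)) = sqrt(-8269/3628 + (-8 + 128881/3 - 41285/3)) = sqrt(-8269/3628 + 87572/3) = sqrt(317686409/10884) = sqrt(864424718889)/5442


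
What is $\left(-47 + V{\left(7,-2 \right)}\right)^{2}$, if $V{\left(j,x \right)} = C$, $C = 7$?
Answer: $1600$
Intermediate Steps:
$V{\left(j,x \right)} = 7$
$\left(-47 + V{\left(7,-2 \right)}\right)^{2} = \left(-47 + 7\right)^{2} = \left(-40\right)^{2} = 1600$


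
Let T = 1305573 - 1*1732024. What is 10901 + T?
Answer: -415550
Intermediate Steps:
T = -426451 (T = 1305573 - 1732024 = -426451)
10901 + T = 10901 - 426451 = -415550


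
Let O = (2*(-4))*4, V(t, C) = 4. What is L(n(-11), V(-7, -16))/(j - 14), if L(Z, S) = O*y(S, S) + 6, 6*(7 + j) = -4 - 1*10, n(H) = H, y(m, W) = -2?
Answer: -3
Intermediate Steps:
O = -32 (O = -8*4 = -32)
j = -28/3 (j = -7 + (-4 - 1*10)/6 = -7 + (-4 - 10)/6 = -7 + (1/6)*(-14) = -7 - 7/3 = -28/3 ≈ -9.3333)
L(Z, S) = 70 (L(Z, S) = -32*(-2) + 6 = 64 + 6 = 70)
L(n(-11), V(-7, -16))/(j - 14) = 70/(-28/3 - 14) = 70/(-70/3) = -3/70*70 = -3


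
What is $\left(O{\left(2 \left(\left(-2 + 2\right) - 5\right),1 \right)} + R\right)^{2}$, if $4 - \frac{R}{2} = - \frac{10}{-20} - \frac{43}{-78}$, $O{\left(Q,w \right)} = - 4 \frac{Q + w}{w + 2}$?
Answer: $\frac{487204}{1521} \approx 320.32$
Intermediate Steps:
$O{\left(Q,w \right)} = - \frac{4 \left(Q + w\right)}{2 + w}$ ($O{\left(Q,w \right)} = - 4 \frac{Q + w}{2 + w} = - \frac{4 \left(Q + w\right)}{2 + w}$)
$R = \frac{230}{39}$ ($R = 8 - 2 \left(- \frac{10}{-20} - \frac{43}{-78}\right) = 8 - 2 \left(\left(-10\right) \left(- \frac{1}{20}\right) - - \frac{43}{78}\right) = 8 - 2 \left(\frac{1}{2} + \frac{43}{78}\right) = 8 - \frac{82}{39} = \frac{230}{39} \approx 5.8974$)
$\left(O{\left(2 \left(\left(-2 + 2\right) - 5\right),1 \right)} + R\right)^{2} = \left(\frac{4 \left(- 2 \left(\left(-2 + 2\right) - 5\right) - 1\right)}{2 + 1} + \frac{230}{39}\right)^{2} = \left(\frac{4 \left(- 2 \left(0 - 5\right) - 1\right)}{3} + \frac{230}{39}\right)^{2} = \left(4 \cdot \frac{1}{3} \left(- 2 \left(-5\right) - 1\right) + \frac{230}{39}\right)^{2} = \left(4 \cdot \frac{1}{3} \left(\left(-1\right) \left(-10\right) - 1\right) + \frac{230}{39}\right)^{2} = \left(4 \cdot \frac{1}{3} \left(10 - 1\right) + \frac{230}{39}\right)^{2} = \left(4 \cdot \frac{1}{3} \cdot 9 + \frac{230}{39}\right)^{2} = \left(12 + \frac{230}{39}\right)^{2} = \left(\frac{698}{39}\right)^{2} = \frac{487204}{1521}$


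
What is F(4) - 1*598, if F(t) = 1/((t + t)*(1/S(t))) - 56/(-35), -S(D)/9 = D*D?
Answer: -3072/5 ≈ -614.40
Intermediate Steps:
S(D) = -9*D² (S(D) = -9*D*D = -9*D²)
F(t) = 8/5 - 9*t/2 (F(t) = 1/((t + t)*(1/(-9*t²))) - 56/(-35) = 1/(((2*t))*((-1/(9*t²)))) - 56*(-1/35) = (1/(2*t))*(-9*t²) + 8/5 = -9*t/2 + 8/5 = 8/5 - 9*t/2)
F(4) - 1*598 = (8/5 - 9/2*4) - 1*598 = (8/5 - 18) - 598 = -82/5 - 598 = -3072/5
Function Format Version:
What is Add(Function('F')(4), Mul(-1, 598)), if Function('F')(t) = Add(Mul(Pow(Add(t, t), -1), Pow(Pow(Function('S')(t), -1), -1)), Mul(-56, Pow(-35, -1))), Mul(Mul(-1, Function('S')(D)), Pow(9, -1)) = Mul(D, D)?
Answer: Rational(-3072, 5) ≈ -614.40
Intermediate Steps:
Function('S')(D) = Mul(-9, Pow(D, 2)) (Function('S')(D) = Mul(-9, Mul(D, D)) = Mul(-9, Pow(D, 2)))
Function('F')(t) = Add(Rational(8, 5), Mul(Rational(-9, 2), t)) (Function('F')(t) = Add(Mul(Pow(Add(t, t), -1), Pow(Pow(Mul(-9, Pow(t, 2)), -1), -1)), Mul(-56, Pow(-35, -1))) = Add(Mul(Pow(Mul(2, t), -1), Pow(Mul(Rational(-1, 9), Pow(t, -2)), -1)), Mul(-56, Rational(-1, 35))) = Add(Mul(Mul(Rational(1, 2), Pow(t, -1)), Mul(-9, Pow(t, 2))), Rational(8, 5)) = Add(Mul(Rational(-9, 2), t), Rational(8, 5)) = Add(Rational(8, 5), Mul(Rational(-9, 2), t)))
Add(Function('F')(4), Mul(-1, 598)) = Add(Add(Rational(8, 5), Mul(Rational(-9, 2), 4)), Mul(-1, 598)) = Add(Add(Rational(8, 5), -18), -598) = Add(Rational(-82, 5), -598) = Rational(-3072, 5)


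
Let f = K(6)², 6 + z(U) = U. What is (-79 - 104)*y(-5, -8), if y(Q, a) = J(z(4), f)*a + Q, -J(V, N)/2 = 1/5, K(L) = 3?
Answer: 1647/5 ≈ 329.40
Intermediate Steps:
z(U) = -6 + U
f = 9 (f = 3² = 9)
J(V, N) = -⅖ (J(V, N) = -2/5 = -2*⅕ = -⅖)
y(Q, a) = Q - 2*a/5 (y(Q, a) = -2*a/5 + Q = Q - 2*a/5)
(-79 - 104)*y(-5, -8) = (-79 - 104)*(-5 - ⅖*(-8)) = -183*(-5 + 16/5) = -183*(-9/5) = 1647/5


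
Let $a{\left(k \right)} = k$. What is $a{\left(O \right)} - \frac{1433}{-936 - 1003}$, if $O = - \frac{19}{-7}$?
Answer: $\frac{6696}{1939} \approx 3.4533$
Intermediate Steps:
$O = \frac{19}{7}$ ($O = \left(-19\right) \left(- \frac{1}{7}\right) = \frac{19}{7} \approx 2.7143$)
$a{\left(O \right)} - \frac{1433}{-936 - 1003} = \frac{19}{7} - \frac{1433}{-936 - 1003} = \frac{19}{7} - \frac{1433}{-1939} = \frac{19}{7} - - \frac{1433}{1939} = \frac{19}{7} + \frac{1433}{1939} = \frac{6696}{1939}$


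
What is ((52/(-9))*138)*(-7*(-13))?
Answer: -217672/3 ≈ -72557.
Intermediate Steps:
((52/(-9))*138)*(-7*(-13)) = ((52*(-1/9))*138)*91 = -52/9*138*91 = -2392/3*91 = -217672/3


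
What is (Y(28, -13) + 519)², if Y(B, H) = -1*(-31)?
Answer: 302500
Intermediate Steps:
Y(B, H) = 31
(Y(28, -13) + 519)² = (31 + 519)² = 550² = 302500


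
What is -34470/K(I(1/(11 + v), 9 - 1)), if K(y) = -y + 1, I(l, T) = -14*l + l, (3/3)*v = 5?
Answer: -551520/29 ≈ -19018.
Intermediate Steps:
v = 5
I(l, T) = -13*l
K(y) = 1 - y
-34470/K(I(1/(11 + v), 9 - 1)) = -34470/(1 - (-13)/(11 + 5)) = -34470/(1 - (-13)/16) = -34470/(1 - 1*(-13/16)) = -34470/(1 + 13/16) = -34470/29/16 = -34470*16/29 = -551520/29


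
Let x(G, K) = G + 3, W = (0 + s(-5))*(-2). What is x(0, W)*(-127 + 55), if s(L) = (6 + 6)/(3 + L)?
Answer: -216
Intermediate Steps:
s(L) = 12/(3 + L)
W = 12 (W = (0 + 12/(3 - 5))*(-2) = (0 + 12/(-2))*(-2) = (0 + 12*(-½))*(-2) = (0 - 6)*(-2) = -6*(-2) = 12)
x(G, K) = 3 + G
x(0, W)*(-127 + 55) = (3 + 0)*(-127 + 55) = 3*(-72) = -216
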